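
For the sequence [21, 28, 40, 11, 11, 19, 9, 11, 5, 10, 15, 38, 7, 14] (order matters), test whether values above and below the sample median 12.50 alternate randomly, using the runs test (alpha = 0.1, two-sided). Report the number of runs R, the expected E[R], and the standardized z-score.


Step 1: Compute median = 12.50; label A = above, B = below.
Labels in order: AAABBABBBBAABA  (n_A = 7, n_B = 7)
Step 2: Count runs R = 7.
Step 3: Under H0 (random ordering), E[R] = 2*n_A*n_B/(n_A+n_B) + 1 = 2*7*7/14 + 1 = 8.0000.
        Var[R] = 2*n_A*n_B*(2*n_A*n_B - n_A - n_B) / ((n_A+n_B)^2 * (n_A+n_B-1)) = 8232/2548 = 3.2308.
        SD[R] = 1.7974.
Step 4: Continuity-corrected z = (R + 0.5 - E[R]) / SD[R] = (7 + 0.5 - 8.0000) / 1.7974 = -0.2782.
Step 5: Two-sided p-value via normal approximation = 2*(1 - Phi(|z|)) = 0.780879.
Step 6: alpha = 0.1. fail to reject H0.

R = 7, z = -0.2782, p = 0.780879, fail to reject H0.


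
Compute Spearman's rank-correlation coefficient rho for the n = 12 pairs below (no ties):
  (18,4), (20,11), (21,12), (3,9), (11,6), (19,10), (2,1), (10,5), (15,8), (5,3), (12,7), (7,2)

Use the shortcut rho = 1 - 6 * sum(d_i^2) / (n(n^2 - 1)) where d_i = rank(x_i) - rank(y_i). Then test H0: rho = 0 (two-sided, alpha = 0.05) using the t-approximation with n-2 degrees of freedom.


Step 1: Rank x and y separately (midranks; no ties here).
rank(x): 18->9, 20->11, 21->12, 3->2, 11->6, 19->10, 2->1, 10->5, 15->8, 5->3, 12->7, 7->4
rank(y): 4->4, 11->11, 12->12, 9->9, 6->6, 10->10, 1->1, 5->5, 8->8, 3->3, 7->7, 2->2
Step 2: d_i = R_x(i) - R_y(i); compute d_i^2.
  (9-4)^2=25, (11-11)^2=0, (12-12)^2=0, (2-9)^2=49, (6-6)^2=0, (10-10)^2=0, (1-1)^2=0, (5-5)^2=0, (8-8)^2=0, (3-3)^2=0, (7-7)^2=0, (4-2)^2=4
sum(d^2) = 78.
Step 3: rho = 1 - 6*78 / (12*(12^2 - 1)) = 1 - 468/1716 = 0.727273.
Step 4: Under H0, t = rho * sqrt((n-2)/(1-rho^2)) = 3.3508 ~ t(10).
Step 5: Two-sided p-value from the t-distribution with 10 df = 0.007355.
Step 6: alpha = 0.05. reject H0.

rho = 0.7273, p = 0.007355, reject H0 at alpha = 0.05.


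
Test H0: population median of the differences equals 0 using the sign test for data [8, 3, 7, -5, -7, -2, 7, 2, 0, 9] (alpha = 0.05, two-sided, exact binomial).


Step 1: Discard zero differences. Original n = 10; n_eff = number of nonzero differences = 9.
Nonzero differences (with sign): +8, +3, +7, -5, -7, -2, +7, +2, +9
Step 2: Count signs: positive = 6, negative = 3.
Step 3: Under H0: P(positive) = 0.5, so the number of positives S ~ Bin(9, 0.5).
Step 4: Two-sided exact p-value = sum of Bin(9,0.5) probabilities at or below the observed probability = 0.507812.
Step 5: alpha = 0.05. fail to reject H0.

n_eff = 9, pos = 6, neg = 3, p = 0.507812, fail to reject H0.


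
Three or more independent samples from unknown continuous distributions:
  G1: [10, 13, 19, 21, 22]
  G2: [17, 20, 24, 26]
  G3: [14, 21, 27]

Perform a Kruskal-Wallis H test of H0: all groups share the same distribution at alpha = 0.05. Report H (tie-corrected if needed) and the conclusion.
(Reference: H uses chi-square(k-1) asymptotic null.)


Step 1: Combine all N = 12 observations and assign midranks.
sorted (value, group, rank): (10,G1,1), (13,G1,2), (14,G3,3), (17,G2,4), (19,G1,5), (20,G2,6), (21,G1,7.5), (21,G3,7.5), (22,G1,9), (24,G2,10), (26,G2,11), (27,G3,12)
Step 2: Sum ranks within each group.
R_1 = 24.5 (n_1 = 5)
R_2 = 31 (n_2 = 4)
R_3 = 22.5 (n_3 = 3)
Step 3: H = 12/(N(N+1)) * sum(R_i^2/n_i) - 3(N+1)
     = 12/(12*13) * (24.5^2/5 + 31^2/4 + 22.5^2/3) - 3*13
     = 0.076923 * 529.05 - 39
     = 1.696154.
Step 4: Ties present; correction factor C = 1 - 6/(12^3 - 12) = 0.996503. Corrected H = 1.696154 / 0.996503 = 1.702105.
Step 5: Under H0, H ~ chi^2(2); p-value = 0.426965.
Step 6: alpha = 0.05. fail to reject H0.

H = 1.7021, df = 2, p = 0.426965, fail to reject H0.


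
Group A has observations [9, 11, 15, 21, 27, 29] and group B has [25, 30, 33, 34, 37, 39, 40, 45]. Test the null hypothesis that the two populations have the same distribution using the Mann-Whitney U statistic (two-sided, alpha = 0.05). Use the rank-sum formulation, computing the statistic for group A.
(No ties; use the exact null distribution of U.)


Step 1: Combine and sort all 14 observations; assign midranks.
sorted (value, group): (9,X), (11,X), (15,X), (21,X), (25,Y), (27,X), (29,X), (30,Y), (33,Y), (34,Y), (37,Y), (39,Y), (40,Y), (45,Y)
ranks: 9->1, 11->2, 15->3, 21->4, 25->5, 27->6, 29->7, 30->8, 33->9, 34->10, 37->11, 39->12, 40->13, 45->14
Step 2: Rank sum for X: R1 = 1 + 2 + 3 + 4 + 6 + 7 = 23.
Step 3: U_X = R1 - n1(n1+1)/2 = 23 - 6*7/2 = 23 - 21 = 2.
       U_Y = n1*n2 - U_X = 48 - 2 = 46.
Step 4: No ties, so the exact null distribution of U (based on enumerating the C(14,6) = 3003 equally likely rank assignments) gives the two-sided p-value.
Step 5: p-value = 0.002664; compare to alpha = 0.05. reject H0.

U_X = 2, p = 0.002664, reject H0 at alpha = 0.05.


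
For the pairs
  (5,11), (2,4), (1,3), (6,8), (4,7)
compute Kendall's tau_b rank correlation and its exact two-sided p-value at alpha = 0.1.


Step 1: Enumerate the 10 unordered pairs (i,j) with i<j and classify each by sign(x_j-x_i) * sign(y_j-y_i).
  (1,2):dx=-3,dy=-7->C; (1,3):dx=-4,dy=-8->C; (1,4):dx=+1,dy=-3->D; (1,5):dx=-1,dy=-4->C
  (2,3):dx=-1,dy=-1->C; (2,4):dx=+4,dy=+4->C; (2,5):dx=+2,dy=+3->C; (3,4):dx=+5,dy=+5->C
  (3,5):dx=+3,dy=+4->C; (4,5):dx=-2,dy=-1->C
Step 2: C = 9, D = 1, total pairs = 10.
Step 3: tau = (C - D)/(n(n-1)/2) = (9 - 1)/10 = 0.800000.
Step 4: Exact two-sided p-value (enumerate n! = 120 permutations of y under H0): p = 0.083333.
Step 5: alpha = 0.1. reject H0.

tau_b = 0.8000 (C=9, D=1), p = 0.083333, reject H0.


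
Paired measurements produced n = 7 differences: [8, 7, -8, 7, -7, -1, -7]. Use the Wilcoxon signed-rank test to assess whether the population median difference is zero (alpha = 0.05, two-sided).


Step 1: Drop any zero differences (none here) and take |d_i|.
|d| = [8, 7, 8, 7, 7, 1, 7]
Step 2: Midrank |d_i| (ties get averaged ranks).
ranks: |8|->6.5, |7|->3.5, |8|->6.5, |7|->3.5, |7|->3.5, |1|->1, |7|->3.5
Step 3: Attach original signs; sum ranks with positive sign and with negative sign.
W+ = 6.5 + 3.5 + 3.5 = 13.5
W- = 6.5 + 3.5 + 1 + 3.5 = 14.5
(Check: W+ + W- = 28 should equal n(n+1)/2 = 28.)
Step 4: Test statistic W = min(W+, W-) = 13.5.
Step 5: Ties in |d|, so use the tie-corrected normal approximation.
        E[W] = n(n+1)/4 = 7*8/4 = 14.
        Tie groups: |d|=7 (t=4), |d|=8 (t=2); sum(t^3 - t) = 66.
        Var[W] = n(n+1)(2n+1)/24 - sum(t^3-t)/48 = 840/24 - 66/48 = 33.625.
        z = (W - E[W]) / sqrt(Var[W]) = (13.5 - 14) / 5.7987 = -0.0862.
        Two-sided p = 2*Phi(z) = 0.931287.
Step 6: alpha = 0.05. fail to reject H0.

W+ = 13.5, W- = 14.5, W = min = 13.5, p = 0.931287, fail to reject H0.


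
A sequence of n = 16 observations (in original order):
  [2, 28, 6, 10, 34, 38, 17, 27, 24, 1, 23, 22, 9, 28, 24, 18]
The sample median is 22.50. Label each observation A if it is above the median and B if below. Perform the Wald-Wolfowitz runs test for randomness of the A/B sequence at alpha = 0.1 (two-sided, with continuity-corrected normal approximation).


Step 1: Compute median = 22.50; label A = above, B = below.
Labels in order: BABBAABAABABBAAB  (n_A = 8, n_B = 8)
Step 2: Count runs R = 11.
Step 3: Under H0 (random ordering), E[R] = 2*n_A*n_B/(n_A+n_B) + 1 = 2*8*8/16 + 1 = 9.0000.
        Var[R] = 2*n_A*n_B*(2*n_A*n_B - n_A - n_B) / ((n_A+n_B)^2 * (n_A+n_B-1)) = 14336/3840 = 3.7333.
        SD[R] = 1.9322.
Step 4: Continuity-corrected z = (R - 0.5 - E[R]) / SD[R] = (11 - 0.5 - 9.0000) / 1.9322 = 0.7763.
Step 5: Two-sided p-value via normal approximation = 2*(1 - Phi(|z|)) = 0.437558.
Step 6: alpha = 0.1. fail to reject H0.

R = 11, z = 0.7763, p = 0.437558, fail to reject H0.


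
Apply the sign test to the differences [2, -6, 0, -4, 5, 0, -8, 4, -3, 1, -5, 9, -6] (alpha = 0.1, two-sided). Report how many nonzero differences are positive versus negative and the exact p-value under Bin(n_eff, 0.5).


Step 1: Discard zero differences. Original n = 13; n_eff = number of nonzero differences = 11.
Nonzero differences (with sign): +2, -6, -4, +5, -8, +4, -3, +1, -5, +9, -6
Step 2: Count signs: positive = 5, negative = 6.
Step 3: Under H0: P(positive) = 0.5, so the number of positives S ~ Bin(11, 0.5).
Step 4: Two-sided exact p-value = sum of Bin(11,0.5) probabilities at or below the observed probability = 1.000000.
Step 5: alpha = 0.1. fail to reject H0.

n_eff = 11, pos = 5, neg = 6, p = 1.000000, fail to reject H0.


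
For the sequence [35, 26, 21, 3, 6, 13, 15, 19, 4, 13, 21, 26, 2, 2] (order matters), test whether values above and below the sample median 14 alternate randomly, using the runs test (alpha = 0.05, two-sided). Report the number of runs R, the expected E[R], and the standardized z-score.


Step 1: Compute median = 14; label A = above, B = below.
Labels in order: AAABBBAABBAABB  (n_A = 7, n_B = 7)
Step 2: Count runs R = 6.
Step 3: Under H0 (random ordering), E[R] = 2*n_A*n_B/(n_A+n_B) + 1 = 2*7*7/14 + 1 = 8.0000.
        Var[R] = 2*n_A*n_B*(2*n_A*n_B - n_A - n_B) / ((n_A+n_B)^2 * (n_A+n_B-1)) = 8232/2548 = 3.2308.
        SD[R] = 1.7974.
Step 4: Continuity-corrected z = (R + 0.5 - E[R]) / SD[R] = (6 + 0.5 - 8.0000) / 1.7974 = -0.8345.
Step 5: Two-sided p-value via normal approximation = 2*(1 - Phi(|z|)) = 0.403986.
Step 6: alpha = 0.05. fail to reject H0.

R = 6, z = -0.8345, p = 0.403986, fail to reject H0.


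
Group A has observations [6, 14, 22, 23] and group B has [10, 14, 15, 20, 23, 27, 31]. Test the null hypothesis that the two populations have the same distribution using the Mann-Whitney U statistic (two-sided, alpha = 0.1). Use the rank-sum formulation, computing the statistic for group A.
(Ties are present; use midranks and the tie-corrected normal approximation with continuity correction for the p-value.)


Step 1: Combine and sort all 11 observations; assign midranks.
sorted (value, group): (6,X), (10,Y), (14,X), (14,Y), (15,Y), (20,Y), (22,X), (23,X), (23,Y), (27,Y), (31,Y)
ranks: 6->1, 10->2, 14->3.5, 14->3.5, 15->5, 20->6, 22->7, 23->8.5, 23->8.5, 27->10, 31->11
Step 2: Rank sum for X: R1 = 1 + 3.5 + 7 + 8.5 = 20.
Step 3: U_X = R1 - n1(n1+1)/2 = 20 - 4*5/2 = 20 - 10 = 10.
       U_Y = n1*n2 - U_X = 28 - 10 = 18.
Step 4: Ties are present, so use the tie-corrected normal approximation (with continuity correction) for the p-value.
Step 5: p-value = 0.506393; compare to alpha = 0.1. fail to reject H0.

U_X = 10, p = 0.506393, fail to reject H0 at alpha = 0.1.


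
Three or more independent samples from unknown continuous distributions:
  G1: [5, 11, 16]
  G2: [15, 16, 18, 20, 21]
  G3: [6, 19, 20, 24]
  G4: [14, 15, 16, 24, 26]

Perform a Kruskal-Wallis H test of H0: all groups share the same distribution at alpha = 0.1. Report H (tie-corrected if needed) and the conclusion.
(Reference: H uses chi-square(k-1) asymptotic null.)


Step 1: Combine all N = 17 observations and assign midranks.
sorted (value, group, rank): (5,G1,1), (6,G3,2), (11,G1,3), (14,G4,4), (15,G2,5.5), (15,G4,5.5), (16,G1,8), (16,G2,8), (16,G4,8), (18,G2,10), (19,G3,11), (20,G2,12.5), (20,G3,12.5), (21,G2,14), (24,G3,15.5), (24,G4,15.5), (26,G4,17)
Step 2: Sum ranks within each group.
R_1 = 12 (n_1 = 3)
R_2 = 50 (n_2 = 5)
R_3 = 41 (n_3 = 4)
R_4 = 50 (n_4 = 5)
Step 3: H = 12/(N(N+1)) * sum(R_i^2/n_i) - 3(N+1)
     = 12/(17*18) * (12^2/3 + 50^2/5 + 41^2/4 + 50^2/5) - 3*18
     = 0.039216 * 1468.25 - 54
     = 3.578431.
Step 4: Ties present; correction factor C = 1 - 42/(17^3 - 17) = 0.991422. Corrected H = 3.578431 / 0.991422 = 3.609394.
Step 5: Under H0, H ~ chi^2(3); p-value = 0.306849.
Step 6: alpha = 0.1. fail to reject H0.

H = 3.6094, df = 3, p = 0.306849, fail to reject H0.


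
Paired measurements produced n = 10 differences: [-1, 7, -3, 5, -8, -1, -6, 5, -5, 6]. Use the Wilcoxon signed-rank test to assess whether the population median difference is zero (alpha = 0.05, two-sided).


Step 1: Drop any zero differences (none here) and take |d_i|.
|d| = [1, 7, 3, 5, 8, 1, 6, 5, 5, 6]
Step 2: Midrank |d_i| (ties get averaged ranks).
ranks: |1|->1.5, |7|->9, |3|->3, |5|->5, |8|->10, |1|->1.5, |6|->7.5, |5|->5, |5|->5, |6|->7.5
Step 3: Attach original signs; sum ranks with positive sign and with negative sign.
W+ = 9 + 5 + 5 + 7.5 = 26.5
W- = 1.5 + 3 + 10 + 1.5 + 7.5 + 5 = 28.5
(Check: W+ + W- = 55 should equal n(n+1)/2 = 55.)
Step 4: Test statistic W = min(W+, W-) = 26.5.
Step 5: Ties in |d|, so use the tie-corrected normal approximation.
        E[W] = n(n+1)/4 = 10*11/4 = 27.5.
        Tie groups: |d|=1 (t=2), |d|=5 (t=3), |d|=6 (t=2); sum(t^3 - t) = 36.
        Var[W] = n(n+1)(2n+1)/24 - sum(t^3-t)/48 = 2310/24 - 36/48 = 95.5.
        z = (W - E[W]) / sqrt(Var[W]) = (26.5 - 27.5) / 9.7724 = -0.1023.
        Two-sided p = 2*Phi(z) = 0.918496.
Step 6: alpha = 0.05. fail to reject H0.

W+ = 26.5, W- = 28.5, W = min = 26.5, p = 0.918496, fail to reject H0.


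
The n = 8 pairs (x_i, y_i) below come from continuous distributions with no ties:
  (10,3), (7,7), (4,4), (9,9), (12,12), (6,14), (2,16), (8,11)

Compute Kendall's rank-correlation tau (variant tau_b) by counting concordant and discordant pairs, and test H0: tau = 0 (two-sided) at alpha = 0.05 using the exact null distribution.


Step 1: Enumerate the 28 unordered pairs (i,j) with i<j and classify each by sign(x_j-x_i) * sign(y_j-y_i).
  (1,2):dx=-3,dy=+4->D; (1,3):dx=-6,dy=+1->D; (1,4):dx=-1,dy=+6->D; (1,5):dx=+2,dy=+9->C
  (1,6):dx=-4,dy=+11->D; (1,7):dx=-8,dy=+13->D; (1,8):dx=-2,dy=+8->D; (2,3):dx=-3,dy=-3->C
  (2,4):dx=+2,dy=+2->C; (2,5):dx=+5,dy=+5->C; (2,6):dx=-1,dy=+7->D; (2,7):dx=-5,dy=+9->D
  (2,8):dx=+1,dy=+4->C; (3,4):dx=+5,dy=+5->C; (3,5):dx=+8,dy=+8->C; (3,6):dx=+2,dy=+10->C
  (3,7):dx=-2,dy=+12->D; (3,8):dx=+4,dy=+7->C; (4,5):dx=+3,dy=+3->C; (4,6):dx=-3,dy=+5->D
  (4,7):dx=-7,dy=+7->D; (4,8):dx=-1,dy=+2->D; (5,6):dx=-6,dy=+2->D; (5,7):dx=-10,dy=+4->D
  (5,8):dx=-4,dy=-1->C; (6,7):dx=-4,dy=+2->D; (6,8):dx=+2,dy=-3->D; (7,8):dx=+6,dy=-5->D
Step 2: C = 11, D = 17, total pairs = 28.
Step 3: tau = (C - D)/(n(n-1)/2) = (11 - 17)/28 = -0.214286.
Step 4: Exact two-sided p-value (enumerate n! = 40320 permutations of y under H0): p = 0.548413.
Step 5: alpha = 0.05. fail to reject H0.

tau_b = -0.2143 (C=11, D=17), p = 0.548413, fail to reject H0.


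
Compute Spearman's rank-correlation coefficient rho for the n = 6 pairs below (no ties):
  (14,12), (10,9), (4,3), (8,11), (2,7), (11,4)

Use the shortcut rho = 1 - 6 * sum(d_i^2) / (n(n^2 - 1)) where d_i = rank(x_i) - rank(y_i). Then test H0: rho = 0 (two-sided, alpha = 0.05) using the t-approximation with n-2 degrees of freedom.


Step 1: Rank x and y separately (midranks; no ties here).
rank(x): 14->6, 10->4, 4->2, 8->3, 2->1, 11->5
rank(y): 12->6, 9->4, 3->1, 11->5, 7->3, 4->2
Step 2: d_i = R_x(i) - R_y(i); compute d_i^2.
  (6-6)^2=0, (4-4)^2=0, (2-1)^2=1, (3-5)^2=4, (1-3)^2=4, (5-2)^2=9
sum(d^2) = 18.
Step 3: rho = 1 - 6*18 / (6*(6^2 - 1)) = 1 - 108/210 = 0.485714.
Step 4: Under H0, t = rho * sqrt((n-2)/(1-rho^2)) = 1.1113 ~ t(4).
Step 5: Two-sided p-value from the t-distribution with 4 df = 0.328723.
Step 6: alpha = 0.05. fail to reject H0.

rho = 0.4857, p = 0.328723, fail to reject H0 at alpha = 0.05.


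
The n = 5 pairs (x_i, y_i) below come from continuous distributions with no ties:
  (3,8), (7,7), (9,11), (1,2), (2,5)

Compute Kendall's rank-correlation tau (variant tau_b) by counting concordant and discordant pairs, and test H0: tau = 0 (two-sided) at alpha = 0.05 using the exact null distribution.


Step 1: Enumerate the 10 unordered pairs (i,j) with i<j and classify each by sign(x_j-x_i) * sign(y_j-y_i).
  (1,2):dx=+4,dy=-1->D; (1,3):dx=+6,dy=+3->C; (1,4):dx=-2,dy=-6->C; (1,5):dx=-1,dy=-3->C
  (2,3):dx=+2,dy=+4->C; (2,4):dx=-6,dy=-5->C; (2,5):dx=-5,dy=-2->C; (3,4):dx=-8,dy=-9->C
  (3,5):dx=-7,dy=-6->C; (4,5):dx=+1,dy=+3->C
Step 2: C = 9, D = 1, total pairs = 10.
Step 3: tau = (C - D)/(n(n-1)/2) = (9 - 1)/10 = 0.800000.
Step 4: Exact two-sided p-value (enumerate n! = 120 permutations of y under H0): p = 0.083333.
Step 5: alpha = 0.05. fail to reject H0.

tau_b = 0.8000 (C=9, D=1), p = 0.083333, fail to reject H0.


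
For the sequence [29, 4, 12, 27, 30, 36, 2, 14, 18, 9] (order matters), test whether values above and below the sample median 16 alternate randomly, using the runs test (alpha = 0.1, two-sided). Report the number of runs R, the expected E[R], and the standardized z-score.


Step 1: Compute median = 16; label A = above, B = below.
Labels in order: ABBAAABBAB  (n_A = 5, n_B = 5)
Step 2: Count runs R = 6.
Step 3: Under H0 (random ordering), E[R] = 2*n_A*n_B/(n_A+n_B) + 1 = 2*5*5/10 + 1 = 6.0000.
        Var[R] = 2*n_A*n_B*(2*n_A*n_B - n_A - n_B) / ((n_A+n_B)^2 * (n_A+n_B-1)) = 2000/900 = 2.2222.
        SD[R] = 1.4907.
Step 4: R = E[R], so z = 0 with no continuity correction.
Step 5: Two-sided p-value via normal approximation = 2*(1 - Phi(|z|)) = 1.000000.
Step 6: alpha = 0.1. fail to reject H0.

R = 6, z = 0.0000, p = 1.000000, fail to reject H0.


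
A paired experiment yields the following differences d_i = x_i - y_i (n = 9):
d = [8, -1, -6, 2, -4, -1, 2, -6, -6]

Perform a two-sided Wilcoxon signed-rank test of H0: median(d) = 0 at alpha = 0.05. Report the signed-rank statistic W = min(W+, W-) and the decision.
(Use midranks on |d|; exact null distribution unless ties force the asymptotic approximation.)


Step 1: Drop any zero differences (none here) and take |d_i|.
|d| = [8, 1, 6, 2, 4, 1, 2, 6, 6]
Step 2: Midrank |d_i| (ties get averaged ranks).
ranks: |8|->9, |1|->1.5, |6|->7, |2|->3.5, |4|->5, |1|->1.5, |2|->3.5, |6|->7, |6|->7
Step 3: Attach original signs; sum ranks with positive sign and with negative sign.
W+ = 9 + 3.5 + 3.5 = 16
W- = 1.5 + 7 + 5 + 1.5 + 7 + 7 = 29
(Check: W+ + W- = 45 should equal n(n+1)/2 = 45.)
Step 4: Test statistic W = min(W+, W-) = 16.
Step 5: Ties in |d|, so use the tie-corrected normal approximation.
        E[W] = n(n+1)/4 = 9*10/4 = 22.5.
        Tie groups: |d|=1 (t=2), |d|=2 (t=2), |d|=6 (t=3); sum(t^3 - t) = 36.
        Var[W] = n(n+1)(2n+1)/24 - sum(t^3-t)/48 = 1710/24 - 36/48 = 70.5.
        z = (W - E[W]) / sqrt(Var[W]) = (16 - 22.5) / 8.3964 = -0.7741.
        Two-sided p = 2*Phi(z) = 0.438849.
Step 6: alpha = 0.05. fail to reject H0.

W+ = 16, W- = 29, W = min = 16, p = 0.438849, fail to reject H0.


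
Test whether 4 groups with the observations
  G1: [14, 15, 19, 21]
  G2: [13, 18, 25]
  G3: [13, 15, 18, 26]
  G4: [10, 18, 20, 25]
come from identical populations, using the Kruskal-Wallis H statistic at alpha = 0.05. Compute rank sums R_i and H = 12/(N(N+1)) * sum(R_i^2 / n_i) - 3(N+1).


Step 1: Combine all N = 15 observations and assign midranks.
sorted (value, group, rank): (10,G4,1), (13,G2,2.5), (13,G3,2.5), (14,G1,4), (15,G1,5.5), (15,G3,5.5), (18,G2,8), (18,G3,8), (18,G4,8), (19,G1,10), (20,G4,11), (21,G1,12), (25,G2,13.5), (25,G4,13.5), (26,G3,15)
Step 2: Sum ranks within each group.
R_1 = 31.5 (n_1 = 4)
R_2 = 24 (n_2 = 3)
R_3 = 31 (n_3 = 4)
R_4 = 33.5 (n_4 = 4)
Step 3: H = 12/(N(N+1)) * sum(R_i^2/n_i) - 3(N+1)
     = 12/(15*16) * (31.5^2/4 + 24^2/3 + 31^2/4 + 33.5^2/4) - 3*16
     = 0.050000 * 960.875 - 48
     = 0.043750.
Step 4: Ties present; correction factor C = 1 - 42/(15^3 - 15) = 0.987500. Corrected H = 0.043750 / 0.987500 = 0.044304.
Step 5: Under H0, H ~ chi^2(3); p-value = 0.997553.
Step 6: alpha = 0.05. fail to reject H0.

H = 0.0443, df = 3, p = 0.997553, fail to reject H0.


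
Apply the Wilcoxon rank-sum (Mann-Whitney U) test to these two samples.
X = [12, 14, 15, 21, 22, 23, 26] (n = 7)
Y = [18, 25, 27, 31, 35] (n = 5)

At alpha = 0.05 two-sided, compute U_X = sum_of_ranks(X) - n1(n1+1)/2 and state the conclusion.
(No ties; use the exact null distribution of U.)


Step 1: Combine and sort all 12 observations; assign midranks.
sorted (value, group): (12,X), (14,X), (15,X), (18,Y), (21,X), (22,X), (23,X), (25,Y), (26,X), (27,Y), (31,Y), (35,Y)
ranks: 12->1, 14->2, 15->3, 18->4, 21->5, 22->6, 23->7, 25->8, 26->9, 27->10, 31->11, 35->12
Step 2: Rank sum for X: R1 = 1 + 2 + 3 + 5 + 6 + 7 + 9 = 33.
Step 3: U_X = R1 - n1(n1+1)/2 = 33 - 7*8/2 = 33 - 28 = 5.
       U_Y = n1*n2 - U_X = 35 - 5 = 30.
Step 4: No ties, so the exact null distribution of U (based on enumerating the C(12,7) = 792 equally likely rank assignments) gives the two-sided p-value.
Step 5: p-value = 0.047980; compare to alpha = 0.05. reject H0.

U_X = 5, p = 0.047980, reject H0 at alpha = 0.05.


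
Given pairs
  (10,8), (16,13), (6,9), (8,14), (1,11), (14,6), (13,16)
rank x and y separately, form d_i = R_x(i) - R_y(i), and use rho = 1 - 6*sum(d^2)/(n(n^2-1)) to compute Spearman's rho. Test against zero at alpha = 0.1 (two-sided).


Step 1: Rank x and y separately (midranks; no ties here).
rank(x): 10->4, 16->7, 6->2, 8->3, 1->1, 14->6, 13->5
rank(y): 8->2, 13->5, 9->3, 14->6, 11->4, 6->1, 16->7
Step 2: d_i = R_x(i) - R_y(i); compute d_i^2.
  (4-2)^2=4, (7-5)^2=4, (2-3)^2=1, (3-6)^2=9, (1-4)^2=9, (6-1)^2=25, (5-7)^2=4
sum(d^2) = 56.
Step 3: rho = 1 - 6*56 / (7*(7^2 - 1)) = 1 - 336/336 = 0.000000.
Step 4: Under H0, t = rho * sqrt((n-2)/(1-rho^2)) = 0.0000 ~ t(5).
Step 5: Two-sided p-value from the t-distribution with 5 df = 1.000000.
Step 6: alpha = 0.1. fail to reject H0.

rho = 0.0000, p = 1.000000, fail to reject H0 at alpha = 0.1.


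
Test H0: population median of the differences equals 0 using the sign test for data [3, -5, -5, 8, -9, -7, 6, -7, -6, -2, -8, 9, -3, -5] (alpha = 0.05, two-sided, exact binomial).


Step 1: Discard zero differences. Original n = 14; n_eff = number of nonzero differences = 14.
Nonzero differences (with sign): +3, -5, -5, +8, -9, -7, +6, -7, -6, -2, -8, +9, -3, -5
Step 2: Count signs: positive = 4, negative = 10.
Step 3: Under H0: P(positive) = 0.5, so the number of positives S ~ Bin(14, 0.5).
Step 4: Two-sided exact p-value = sum of Bin(14,0.5) probabilities at or below the observed probability = 0.179565.
Step 5: alpha = 0.05. fail to reject H0.

n_eff = 14, pos = 4, neg = 10, p = 0.179565, fail to reject H0.


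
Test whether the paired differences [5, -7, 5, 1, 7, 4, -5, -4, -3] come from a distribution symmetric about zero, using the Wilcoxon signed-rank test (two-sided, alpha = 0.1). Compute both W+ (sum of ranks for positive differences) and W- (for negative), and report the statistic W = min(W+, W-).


Step 1: Drop any zero differences (none here) and take |d_i|.
|d| = [5, 7, 5, 1, 7, 4, 5, 4, 3]
Step 2: Midrank |d_i| (ties get averaged ranks).
ranks: |5|->6, |7|->8.5, |5|->6, |1|->1, |7|->8.5, |4|->3.5, |5|->6, |4|->3.5, |3|->2
Step 3: Attach original signs; sum ranks with positive sign and with negative sign.
W+ = 6 + 6 + 1 + 8.5 + 3.5 = 25
W- = 8.5 + 6 + 3.5 + 2 = 20
(Check: W+ + W- = 45 should equal n(n+1)/2 = 45.)
Step 4: Test statistic W = min(W+, W-) = 20.
Step 5: Ties in |d|, so use the tie-corrected normal approximation.
        E[W] = n(n+1)/4 = 9*10/4 = 22.5.
        Tie groups: |d|=4 (t=2), |d|=5 (t=3), |d|=7 (t=2); sum(t^3 - t) = 36.
        Var[W] = n(n+1)(2n+1)/24 - sum(t^3-t)/48 = 1710/24 - 36/48 = 70.5.
        z = (W - E[W]) / sqrt(Var[W]) = (20 - 22.5) / 8.3964 = -0.2977.
        Two-sided p = 2*Phi(z) = 0.765897.
Step 6: alpha = 0.1. fail to reject H0.

W+ = 25, W- = 20, W = min = 20, p = 0.765897, fail to reject H0.


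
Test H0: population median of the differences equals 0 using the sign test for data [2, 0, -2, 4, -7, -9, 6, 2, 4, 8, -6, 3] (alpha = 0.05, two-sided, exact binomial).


Step 1: Discard zero differences. Original n = 12; n_eff = number of nonzero differences = 11.
Nonzero differences (with sign): +2, -2, +4, -7, -9, +6, +2, +4, +8, -6, +3
Step 2: Count signs: positive = 7, negative = 4.
Step 3: Under H0: P(positive) = 0.5, so the number of positives S ~ Bin(11, 0.5).
Step 4: Two-sided exact p-value = sum of Bin(11,0.5) probabilities at or below the observed probability = 0.548828.
Step 5: alpha = 0.05. fail to reject H0.

n_eff = 11, pos = 7, neg = 4, p = 0.548828, fail to reject H0.


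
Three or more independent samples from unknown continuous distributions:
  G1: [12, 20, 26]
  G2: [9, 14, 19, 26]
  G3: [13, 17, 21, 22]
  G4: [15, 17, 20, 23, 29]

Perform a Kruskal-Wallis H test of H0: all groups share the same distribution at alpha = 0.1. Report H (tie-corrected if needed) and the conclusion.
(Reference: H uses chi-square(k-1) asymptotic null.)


Step 1: Combine all N = 16 observations and assign midranks.
sorted (value, group, rank): (9,G2,1), (12,G1,2), (13,G3,3), (14,G2,4), (15,G4,5), (17,G3,6.5), (17,G4,6.5), (19,G2,8), (20,G1,9.5), (20,G4,9.5), (21,G3,11), (22,G3,12), (23,G4,13), (26,G1,14.5), (26,G2,14.5), (29,G4,16)
Step 2: Sum ranks within each group.
R_1 = 26 (n_1 = 3)
R_2 = 27.5 (n_2 = 4)
R_3 = 32.5 (n_3 = 4)
R_4 = 50 (n_4 = 5)
Step 3: H = 12/(N(N+1)) * sum(R_i^2/n_i) - 3(N+1)
     = 12/(16*17) * (26^2/3 + 27.5^2/4 + 32.5^2/4 + 50^2/5) - 3*17
     = 0.044118 * 1178.46 - 51
     = 0.990809.
Step 4: Ties present; correction factor C = 1 - 18/(16^3 - 16) = 0.995588. Corrected H = 0.990809 / 0.995588 = 0.995199.
Step 5: Under H0, H ~ chi^2(3); p-value = 0.802414.
Step 6: alpha = 0.1. fail to reject H0.

H = 0.9952, df = 3, p = 0.802414, fail to reject H0.


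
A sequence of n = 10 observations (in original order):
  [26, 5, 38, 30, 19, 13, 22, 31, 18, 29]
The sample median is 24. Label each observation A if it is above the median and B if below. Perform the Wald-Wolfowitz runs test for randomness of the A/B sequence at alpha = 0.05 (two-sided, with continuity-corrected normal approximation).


Step 1: Compute median = 24; label A = above, B = below.
Labels in order: ABAABBBABA  (n_A = 5, n_B = 5)
Step 2: Count runs R = 7.
Step 3: Under H0 (random ordering), E[R] = 2*n_A*n_B/(n_A+n_B) + 1 = 2*5*5/10 + 1 = 6.0000.
        Var[R] = 2*n_A*n_B*(2*n_A*n_B - n_A - n_B) / ((n_A+n_B)^2 * (n_A+n_B-1)) = 2000/900 = 2.2222.
        SD[R] = 1.4907.
Step 4: Continuity-corrected z = (R - 0.5 - E[R]) / SD[R] = (7 - 0.5 - 6.0000) / 1.4907 = 0.3354.
Step 5: Two-sided p-value via normal approximation = 2*(1 - Phi(|z|)) = 0.737316.
Step 6: alpha = 0.05. fail to reject H0.

R = 7, z = 0.3354, p = 0.737316, fail to reject H0.


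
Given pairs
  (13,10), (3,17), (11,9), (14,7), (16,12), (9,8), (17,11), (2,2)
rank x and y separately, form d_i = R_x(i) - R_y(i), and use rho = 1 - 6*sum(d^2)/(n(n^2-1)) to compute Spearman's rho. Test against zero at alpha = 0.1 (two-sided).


Step 1: Rank x and y separately (midranks; no ties here).
rank(x): 13->5, 3->2, 11->4, 14->6, 16->7, 9->3, 17->8, 2->1
rank(y): 10->5, 17->8, 9->4, 7->2, 12->7, 8->3, 11->6, 2->1
Step 2: d_i = R_x(i) - R_y(i); compute d_i^2.
  (5-5)^2=0, (2-8)^2=36, (4-4)^2=0, (6-2)^2=16, (7-7)^2=0, (3-3)^2=0, (8-6)^2=4, (1-1)^2=0
sum(d^2) = 56.
Step 3: rho = 1 - 6*56 / (8*(8^2 - 1)) = 1 - 336/504 = 0.333333.
Step 4: Under H0, t = rho * sqrt((n-2)/(1-rho^2)) = 0.8660 ~ t(6).
Step 5: Two-sided p-value from the t-distribution with 6 df = 0.419753.
Step 6: alpha = 0.1. fail to reject H0.

rho = 0.3333, p = 0.419753, fail to reject H0 at alpha = 0.1.


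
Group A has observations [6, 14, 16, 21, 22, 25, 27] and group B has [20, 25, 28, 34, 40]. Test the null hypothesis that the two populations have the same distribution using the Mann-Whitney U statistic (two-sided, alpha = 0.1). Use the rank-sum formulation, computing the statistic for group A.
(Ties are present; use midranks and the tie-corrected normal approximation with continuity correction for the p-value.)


Step 1: Combine and sort all 12 observations; assign midranks.
sorted (value, group): (6,X), (14,X), (16,X), (20,Y), (21,X), (22,X), (25,X), (25,Y), (27,X), (28,Y), (34,Y), (40,Y)
ranks: 6->1, 14->2, 16->3, 20->4, 21->5, 22->6, 25->7.5, 25->7.5, 27->9, 28->10, 34->11, 40->12
Step 2: Rank sum for X: R1 = 1 + 2 + 3 + 5 + 6 + 7.5 + 9 = 33.5.
Step 3: U_X = R1 - n1(n1+1)/2 = 33.5 - 7*8/2 = 33.5 - 28 = 5.5.
       U_Y = n1*n2 - U_X = 35 - 5.5 = 29.5.
Step 4: Ties are present, so use the tie-corrected normal approximation (with continuity correction) for the p-value.
Step 5: p-value = 0.061363; compare to alpha = 0.1. reject H0.

U_X = 5.5, p = 0.061363, reject H0 at alpha = 0.1.


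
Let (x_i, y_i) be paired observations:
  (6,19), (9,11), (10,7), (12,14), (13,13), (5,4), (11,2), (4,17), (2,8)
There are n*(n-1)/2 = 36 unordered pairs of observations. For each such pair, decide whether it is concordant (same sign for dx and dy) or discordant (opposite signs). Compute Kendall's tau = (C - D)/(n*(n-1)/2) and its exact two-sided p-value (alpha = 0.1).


Step 1: Enumerate the 36 unordered pairs (i,j) with i<j and classify each by sign(x_j-x_i) * sign(y_j-y_i).
  (1,2):dx=+3,dy=-8->D; (1,3):dx=+4,dy=-12->D; (1,4):dx=+6,dy=-5->D; (1,5):dx=+7,dy=-6->D
  (1,6):dx=-1,dy=-15->C; (1,7):dx=+5,dy=-17->D; (1,8):dx=-2,dy=-2->C; (1,9):dx=-4,dy=-11->C
  (2,3):dx=+1,dy=-4->D; (2,4):dx=+3,dy=+3->C; (2,5):dx=+4,dy=+2->C; (2,6):dx=-4,dy=-7->C
  (2,7):dx=+2,dy=-9->D; (2,8):dx=-5,dy=+6->D; (2,9):dx=-7,dy=-3->C; (3,4):dx=+2,dy=+7->C
  (3,5):dx=+3,dy=+6->C; (3,6):dx=-5,dy=-3->C; (3,7):dx=+1,dy=-5->D; (3,8):dx=-6,dy=+10->D
  (3,9):dx=-8,dy=+1->D; (4,5):dx=+1,dy=-1->D; (4,6):dx=-7,dy=-10->C; (4,7):dx=-1,dy=-12->C
  (4,8):dx=-8,dy=+3->D; (4,9):dx=-10,dy=-6->C; (5,6):dx=-8,dy=-9->C; (5,7):dx=-2,dy=-11->C
  (5,8):dx=-9,dy=+4->D; (5,9):dx=-11,dy=-5->C; (6,7):dx=+6,dy=-2->D; (6,8):dx=-1,dy=+13->D
  (6,9):dx=-3,dy=+4->D; (7,8):dx=-7,dy=+15->D; (7,9):dx=-9,dy=+6->D; (8,9):dx=-2,dy=-9->C
Step 2: C = 17, D = 19, total pairs = 36.
Step 3: tau = (C - D)/(n(n-1)/2) = (17 - 19)/36 = -0.055556.
Step 4: Exact two-sided p-value (enumerate n! = 362880 permutations of y under H0): p = 0.919455.
Step 5: alpha = 0.1. fail to reject H0.

tau_b = -0.0556 (C=17, D=19), p = 0.919455, fail to reject H0.


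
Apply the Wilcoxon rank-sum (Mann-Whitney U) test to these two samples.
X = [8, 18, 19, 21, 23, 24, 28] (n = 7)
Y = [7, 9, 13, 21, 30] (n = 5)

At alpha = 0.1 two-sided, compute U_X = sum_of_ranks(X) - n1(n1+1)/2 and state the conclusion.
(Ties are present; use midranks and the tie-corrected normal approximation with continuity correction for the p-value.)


Step 1: Combine and sort all 12 observations; assign midranks.
sorted (value, group): (7,Y), (8,X), (9,Y), (13,Y), (18,X), (19,X), (21,X), (21,Y), (23,X), (24,X), (28,X), (30,Y)
ranks: 7->1, 8->2, 9->3, 13->4, 18->5, 19->6, 21->7.5, 21->7.5, 23->9, 24->10, 28->11, 30->12
Step 2: Rank sum for X: R1 = 2 + 5 + 6 + 7.5 + 9 + 10 + 11 = 50.5.
Step 3: U_X = R1 - n1(n1+1)/2 = 50.5 - 7*8/2 = 50.5 - 28 = 22.5.
       U_Y = n1*n2 - U_X = 35 - 22.5 = 12.5.
Step 4: Ties are present, so use the tie-corrected normal approximation (with continuity correction) for the p-value.
Step 5: p-value = 0.464120; compare to alpha = 0.1. fail to reject H0.

U_X = 22.5, p = 0.464120, fail to reject H0 at alpha = 0.1.


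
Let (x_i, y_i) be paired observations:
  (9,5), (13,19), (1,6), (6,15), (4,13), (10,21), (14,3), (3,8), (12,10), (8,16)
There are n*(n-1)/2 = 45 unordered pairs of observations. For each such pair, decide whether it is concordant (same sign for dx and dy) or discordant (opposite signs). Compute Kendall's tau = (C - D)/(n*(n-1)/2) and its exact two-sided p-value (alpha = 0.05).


Step 1: Enumerate the 45 unordered pairs (i,j) with i<j and classify each by sign(x_j-x_i) * sign(y_j-y_i).
  (1,2):dx=+4,dy=+14->C; (1,3):dx=-8,dy=+1->D; (1,4):dx=-3,dy=+10->D; (1,5):dx=-5,dy=+8->D
  (1,6):dx=+1,dy=+16->C; (1,7):dx=+5,dy=-2->D; (1,8):dx=-6,dy=+3->D; (1,9):dx=+3,dy=+5->C
  (1,10):dx=-1,dy=+11->D; (2,3):dx=-12,dy=-13->C; (2,4):dx=-7,dy=-4->C; (2,5):dx=-9,dy=-6->C
  (2,6):dx=-3,dy=+2->D; (2,7):dx=+1,dy=-16->D; (2,8):dx=-10,dy=-11->C; (2,9):dx=-1,dy=-9->C
  (2,10):dx=-5,dy=-3->C; (3,4):dx=+5,dy=+9->C; (3,5):dx=+3,dy=+7->C; (3,6):dx=+9,dy=+15->C
  (3,7):dx=+13,dy=-3->D; (3,8):dx=+2,dy=+2->C; (3,9):dx=+11,dy=+4->C; (3,10):dx=+7,dy=+10->C
  (4,5):dx=-2,dy=-2->C; (4,6):dx=+4,dy=+6->C; (4,7):dx=+8,dy=-12->D; (4,8):dx=-3,dy=-7->C
  (4,9):dx=+6,dy=-5->D; (4,10):dx=+2,dy=+1->C; (5,6):dx=+6,dy=+8->C; (5,7):dx=+10,dy=-10->D
  (5,8):dx=-1,dy=-5->C; (5,9):dx=+8,dy=-3->D; (5,10):dx=+4,dy=+3->C; (6,7):dx=+4,dy=-18->D
  (6,8):dx=-7,dy=-13->C; (6,9):dx=+2,dy=-11->D; (6,10):dx=-2,dy=-5->C; (7,8):dx=-11,dy=+5->D
  (7,9):dx=-2,dy=+7->D; (7,10):dx=-6,dy=+13->D; (8,9):dx=+9,dy=+2->C; (8,10):dx=+5,dy=+8->C
  (9,10):dx=-4,dy=+6->D
Step 2: C = 26, D = 19, total pairs = 45.
Step 3: tau = (C - D)/(n(n-1)/2) = (26 - 19)/45 = 0.155556.
Step 4: Exact two-sided p-value (enumerate n! = 3628800 permutations of y under H0): p = 0.600654.
Step 5: alpha = 0.05. fail to reject H0.

tau_b = 0.1556 (C=26, D=19), p = 0.600654, fail to reject H0.


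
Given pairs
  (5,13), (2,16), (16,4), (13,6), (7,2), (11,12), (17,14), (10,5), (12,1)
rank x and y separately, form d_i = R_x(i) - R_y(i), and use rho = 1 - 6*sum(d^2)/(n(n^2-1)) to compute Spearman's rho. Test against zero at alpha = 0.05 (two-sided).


Step 1: Rank x and y separately (midranks; no ties here).
rank(x): 5->2, 2->1, 16->8, 13->7, 7->3, 11->5, 17->9, 10->4, 12->6
rank(y): 13->7, 16->9, 4->3, 6->5, 2->2, 12->6, 14->8, 5->4, 1->1
Step 2: d_i = R_x(i) - R_y(i); compute d_i^2.
  (2-7)^2=25, (1-9)^2=64, (8-3)^2=25, (7-5)^2=4, (3-2)^2=1, (5-6)^2=1, (9-8)^2=1, (4-4)^2=0, (6-1)^2=25
sum(d^2) = 146.
Step 3: rho = 1 - 6*146 / (9*(9^2 - 1)) = 1 - 876/720 = -0.216667.
Step 4: Under H0, t = rho * sqrt((n-2)/(1-rho^2)) = -0.5872 ~ t(7).
Step 5: Two-sided p-value from the t-distribution with 7 df = 0.575515.
Step 6: alpha = 0.05. fail to reject H0.

rho = -0.2167, p = 0.575515, fail to reject H0 at alpha = 0.05.


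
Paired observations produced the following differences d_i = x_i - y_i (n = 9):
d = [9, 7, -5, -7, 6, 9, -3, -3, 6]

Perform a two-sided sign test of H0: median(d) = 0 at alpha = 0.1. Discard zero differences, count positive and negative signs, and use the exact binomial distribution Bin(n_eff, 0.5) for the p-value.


Step 1: Discard zero differences. Original n = 9; n_eff = number of nonzero differences = 9.
Nonzero differences (with sign): +9, +7, -5, -7, +6, +9, -3, -3, +6
Step 2: Count signs: positive = 5, negative = 4.
Step 3: Under H0: P(positive) = 0.5, so the number of positives S ~ Bin(9, 0.5).
Step 4: Two-sided exact p-value = sum of Bin(9,0.5) probabilities at or below the observed probability = 1.000000.
Step 5: alpha = 0.1. fail to reject H0.

n_eff = 9, pos = 5, neg = 4, p = 1.000000, fail to reject H0.


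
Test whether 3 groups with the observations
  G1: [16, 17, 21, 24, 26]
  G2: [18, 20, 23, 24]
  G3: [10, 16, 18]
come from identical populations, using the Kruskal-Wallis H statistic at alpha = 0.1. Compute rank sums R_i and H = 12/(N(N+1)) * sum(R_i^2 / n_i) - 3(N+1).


Step 1: Combine all N = 12 observations and assign midranks.
sorted (value, group, rank): (10,G3,1), (16,G1,2.5), (16,G3,2.5), (17,G1,4), (18,G2,5.5), (18,G3,5.5), (20,G2,7), (21,G1,8), (23,G2,9), (24,G1,10.5), (24,G2,10.5), (26,G1,12)
Step 2: Sum ranks within each group.
R_1 = 37 (n_1 = 5)
R_2 = 32 (n_2 = 4)
R_3 = 9 (n_3 = 3)
Step 3: H = 12/(N(N+1)) * sum(R_i^2/n_i) - 3(N+1)
     = 12/(12*13) * (37^2/5 + 32^2/4 + 9^2/3) - 3*13
     = 0.076923 * 556.8 - 39
     = 3.830769.
Step 4: Ties present; correction factor C = 1 - 18/(12^3 - 12) = 0.989510. Corrected H = 3.830769 / 0.989510 = 3.871378.
Step 5: Under H0, H ~ chi^2(2); p-value = 0.144325.
Step 6: alpha = 0.1. fail to reject H0.

H = 3.8714, df = 2, p = 0.144325, fail to reject H0.


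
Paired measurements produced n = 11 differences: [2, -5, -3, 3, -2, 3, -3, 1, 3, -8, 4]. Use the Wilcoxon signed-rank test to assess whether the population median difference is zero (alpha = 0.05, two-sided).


Step 1: Drop any zero differences (none here) and take |d_i|.
|d| = [2, 5, 3, 3, 2, 3, 3, 1, 3, 8, 4]
Step 2: Midrank |d_i| (ties get averaged ranks).
ranks: |2|->2.5, |5|->10, |3|->6, |3|->6, |2|->2.5, |3|->6, |3|->6, |1|->1, |3|->6, |8|->11, |4|->9
Step 3: Attach original signs; sum ranks with positive sign and with negative sign.
W+ = 2.5 + 6 + 6 + 1 + 6 + 9 = 30.5
W- = 10 + 6 + 2.5 + 6 + 11 = 35.5
(Check: W+ + W- = 66 should equal n(n+1)/2 = 66.)
Step 4: Test statistic W = min(W+, W-) = 30.5.
Step 5: Ties in |d|, so use the tie-corrected normal approximation.
        E[W] = n(n+1)/4 = 11*12/4 = 33.
        Tie groups: |d|=2 (t=2), |d|=3 (t=5); sum(t^3 - t) = 126.
        Var[W] = n(n+1)(2n+1)/24 - sum(t^3-t)/48 = 3036/24 - 126/48 = 123.875.
        z = (W - E[W]) / sqrt(Var[W]) = (30.5 - 33) / 11.1299 = -0.2246.
        Two-sided p = 2*Phi(z) = 0.822275.
Step 6: alpha = 0.05. fail to reject H0.

W+ = 30.5, W- = 35.5, W = min = 30.5, p = 0.822275, fail to reject H0.


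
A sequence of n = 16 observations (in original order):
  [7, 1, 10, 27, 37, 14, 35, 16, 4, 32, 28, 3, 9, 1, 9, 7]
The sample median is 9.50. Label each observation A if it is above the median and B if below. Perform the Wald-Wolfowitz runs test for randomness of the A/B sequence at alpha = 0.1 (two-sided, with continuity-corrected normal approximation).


Step 1: Compute median = 9.50; label A = above, B = below.
Labels in order: BBAAAAAABAABBBBB  (n_A = 8, n_B = 8)
Step 2: Count runs R = 5.
Step 3: Under H0 (random ordering), E[R] = 2*n_A*n_B/(n_A+n_B) + 1 = 2*8*8/16 + 1 = 9.0000.
        Var[R] = 2*n_A*n_B*(2*n_A*n_B - n_A - n_B) / ((n_A+n_B)^2 * (n_A+n_B-1)) = 14336/3840 = 3.7333.
        SD[R] = 1.9322.
Step 4: Continuity-corrected z = (R + 0.5 - E[R]) / SD[R] = (5 + 0.5 - 9.0000) / 1.9322 = -1.8114.
Step 5: Two-sided p-value via normal approximation = 2*(1 - Phi(|z|)) = 0.070076.
Step 6: alpha = 0.1. reject H0.

R = 5, z = -1.8114, p = 0.070076, reject H0.


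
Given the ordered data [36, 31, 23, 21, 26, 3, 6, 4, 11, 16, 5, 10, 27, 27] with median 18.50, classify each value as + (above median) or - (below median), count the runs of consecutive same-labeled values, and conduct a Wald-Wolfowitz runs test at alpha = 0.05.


Step 1: Compute median = 18.50; label A = above, B = below.
Labels in order: AAAAABBBBBBBAA  (n_A = 7, n_B = 7)
Step 2: Count runs R = 3.
Step 3: Under H0 (random ordering), E[R] = 2*n_A*n_B/(n_A+n_B) + 1 = 2*7*7/14 + 1 = 8.0000.
        Var[R] = 2*n_A*n_B*(2*n_A*n_B - n_A - n_B) / ((n_A+n_B)^2 * (n_A+n_B-1)) = 8232/2548 = 3.2308.
        SD[R] = 1.7974.
Step 4: Continuity-corrected z = (R + 0.5 - E[R]) / SD[R] = (3 + 0.5 - 8.0000) / 1.7974 = -2.5036.
Step 5: Two-sided p-value via normal approximation = 2*(1 - Phi(|z|)) = 0.012295.
Step 6: alpha = 0.05. reject H0.

R = 3, z = -2.5036, p = 0.012295, reject H0.


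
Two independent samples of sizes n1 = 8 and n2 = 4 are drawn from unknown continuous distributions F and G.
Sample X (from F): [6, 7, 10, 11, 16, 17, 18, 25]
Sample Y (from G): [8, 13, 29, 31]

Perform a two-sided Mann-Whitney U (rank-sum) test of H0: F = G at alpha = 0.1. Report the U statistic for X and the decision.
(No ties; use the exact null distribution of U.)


Step 1: Combine and sort all 12 observations; assign midranks.
sorted (value, group): (6,X), (7,X), (8,Y), (10,X), (11,X), (13,Y), (16,X), (17,X), (18,X), (25,X), (29,Y), (31,Y)
ranks: 6->1, 7->2, 8->3, 10->4, 11->5, 13->6, 16->7, 17->8, 18->9, 25->10, 29->11, 31->12
Step 2: Rank sum for X: R1 = 1 + 2 + 4 + 5 + 7 + 8 + 9 + 10 = 46.
Step 3: U_X = R1 - n1(n1+1)/2 = 46 - 8*9/2 = 46 - 36 = 10.
       U_Y = n1*n2 - U_X = 32 - 10 = 22.
Step 4: No ties, so the exact null distribution of U (based on enumerating the C(12,8) = 495 equally likely rank assignments) gives the two-sided p-value.
Step 5: p-value = 0.367677; compare to alpha = 0.1. fail to reject H0.

U_X = 10, p = 0.367677, fail to reject H0 at alpha = 0.1.


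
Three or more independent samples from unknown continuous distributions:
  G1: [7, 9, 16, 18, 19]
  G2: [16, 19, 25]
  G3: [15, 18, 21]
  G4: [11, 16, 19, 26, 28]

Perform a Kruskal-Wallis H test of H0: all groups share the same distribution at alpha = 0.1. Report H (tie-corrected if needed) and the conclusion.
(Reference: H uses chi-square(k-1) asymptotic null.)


Step 1: Combine all N = 16 observations and assign midranks.
sorted (value, group, rank): (7,G1,1), (9,G1,2), (11,G4,3), (15,G3,4), (16,G1,6), (16,G2,6), (16,G4,6), (18,G1,8.5), (18,G3,8.5), (19,G1,11), (19,G2,11), (19,G4,11), (21,G3,13), (25,G2,14), (26,G4,15), (28,G4,16)
Step 2: Sum ranks within each group.
R_1 = 28.5 (n_1 = 5)
R_2 = 31 (n_2 = 3)
R_3 = 25.5 (n_3 = 3)
R_4 = 51 (n_4 = 5)
Step 3: H = 12/(N(N+1)) * sum(R_i^2/n_i) - 3(N+1)
     = 12/(16*17) * (28.5^2/5 + 31^2/3 + 25.5^2/3 + 51^2/5) - 3*17
     = 0.044118 * 1219.73 - 51
     = 2.811765.
Step 4: Ties present; correction factor C = 1 - 54/(16^3 - 16) = 0.986765. Corrected H = 2.811765 / 0.986765 = 2.849478.
Step 5: Under H0, H ~ chi^2(3); p-value = 0.415420.
Step 6: alpha = 0.1. fail to reject H0.

H = 2.8495, df = 3, p = 0.415420, fail to reject H0.
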